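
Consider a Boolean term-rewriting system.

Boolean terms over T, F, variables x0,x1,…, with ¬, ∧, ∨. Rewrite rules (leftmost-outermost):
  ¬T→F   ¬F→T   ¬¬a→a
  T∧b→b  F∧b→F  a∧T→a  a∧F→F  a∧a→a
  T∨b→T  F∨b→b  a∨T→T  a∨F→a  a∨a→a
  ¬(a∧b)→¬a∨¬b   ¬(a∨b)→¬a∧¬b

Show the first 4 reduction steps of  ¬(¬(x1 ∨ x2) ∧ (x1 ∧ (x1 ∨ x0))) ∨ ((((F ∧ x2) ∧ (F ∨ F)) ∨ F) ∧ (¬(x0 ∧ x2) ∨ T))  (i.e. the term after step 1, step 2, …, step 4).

  start: ¬(¬(x1 ∨ x2) ∧ (x1 ∧ (x1 ∨ x0))) ∨ ((((F ∧ x2) ∧ (F ∨ F)) ∨ F) ∧ (¬(x0 ∧ x2) ∨ T))
  →1  (¬¬(x1 ∨ x2) ∨ ¬(x1 ∧ (x1 ∨ x0))) ∨ ((((F ∧ x2) ∧ (F ∨ F)) ∨ F) ∧ (¬(x0 ∧ x2) ∨ T))
  →2  ((x1 ∨ x2) ∨ ¬(x1 ∧ (x1 ∨ x0))) ∨ ((((F ∧ x2) ∧ (F ∨ F)) ∨ F) ∧ (¬(x0 ∧ x2) ∨ T))
  →3  ((x1 ∨ x2) ∨ (¬x1 ∨ ¬(x1 ∨ x0))) ∨ ((((F ∧ x2) ∧ (F ∨ F)) ∨ F) ∧ (¬(x0 ∧ x2) ∨ T))
  →4  ((x1 ∨ x2) ∨ (¬x1 ∨ (¬x1 ∧ ¬x0))) ∨ ((((F ∧ x2) ∧ (F ∨ F)) ∨ F) ∧ (¬(x0 ∧ x2) ∨ T))

Answer: after 4 steps: ((x1 ∨ x2) ∨ (¬x1 ∨ (¬x1 ∧ ¬x0))) ∨ ((((F ∧ x2) ∧ (F ∨ F)) ∨ F) ∧ (¬(x0 ∧ x2) ∨ T))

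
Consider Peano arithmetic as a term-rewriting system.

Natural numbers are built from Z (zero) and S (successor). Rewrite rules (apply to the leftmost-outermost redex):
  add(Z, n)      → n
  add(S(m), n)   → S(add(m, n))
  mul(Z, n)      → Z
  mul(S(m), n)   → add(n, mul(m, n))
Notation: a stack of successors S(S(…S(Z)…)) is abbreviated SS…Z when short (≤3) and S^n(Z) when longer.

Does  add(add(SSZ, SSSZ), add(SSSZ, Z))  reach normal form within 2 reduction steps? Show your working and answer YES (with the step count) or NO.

Answer: NO — after 2 steps the term is S(add(add(SZ, SSSZ), add(SSSZ, Z))), not yet normal

Reduction:
  start: add(add(SSZ, SSSZ), add(SSSZ, Z))
  step 1: add(S(add(SZ, SSSZ)), add(SSSZ, Z))
  step 2: S(add(add(SZ, SSSZ), add(SSSZ, Z)))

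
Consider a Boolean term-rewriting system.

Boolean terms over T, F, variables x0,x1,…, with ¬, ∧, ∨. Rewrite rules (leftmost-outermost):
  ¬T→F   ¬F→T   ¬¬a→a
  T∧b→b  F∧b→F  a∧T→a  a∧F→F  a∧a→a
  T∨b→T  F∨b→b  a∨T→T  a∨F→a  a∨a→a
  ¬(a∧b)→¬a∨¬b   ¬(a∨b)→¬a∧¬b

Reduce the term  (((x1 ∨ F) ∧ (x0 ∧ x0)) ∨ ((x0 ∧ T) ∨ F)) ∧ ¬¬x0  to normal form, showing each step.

  start: (((x1 ∨ F) ∧ (x0 ∧ x0)) ∨ ((x0 ∧ T) ∨ F)) ∧ ¬¬x0
  [1] ((x1 ∧ (x0 ∧ x0)) ∨ ((x0 ∧ T) ∨ F)) ∧ ¬¬x0
  [2] ((x1 ∧ x0) ∨ ((x0 ∧ T) ∨ F)) ∧ ¬¬x0
  [3] ((x1 ∧ x0) ∨ (x0 ∧ T)) ∧ ¬¬x0
  [4] ((x1 ∧ x0) ∨ x0) ∧ ¬¬x0
  [5] ((x1 ∧ x0) ∨ x0) ∧ x0

Answer: normal form = ((x1 ∧ x0) ∨ x0) ∧ x0  (in 5 steps)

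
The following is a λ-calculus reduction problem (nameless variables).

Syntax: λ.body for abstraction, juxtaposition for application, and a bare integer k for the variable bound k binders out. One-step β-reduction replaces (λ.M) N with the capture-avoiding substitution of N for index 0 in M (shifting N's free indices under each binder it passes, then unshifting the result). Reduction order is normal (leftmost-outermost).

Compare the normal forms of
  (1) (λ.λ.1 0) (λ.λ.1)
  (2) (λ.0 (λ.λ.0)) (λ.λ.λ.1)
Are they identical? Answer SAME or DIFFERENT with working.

Answer: SAME — A ⇓ λ.λ.1, B ⇓ λ.λ.1

Working:
Term A:
  start: (λ.λ.1 0) (λ.λ.1)
  [1] λ.(λ.λ.1) 0
  [2] λ.λ.1

Term B:
  start: (λ.0 (λ.λ.0)) (λ.λ.λ.1)
  [1] (λ.λ.λ.1) (λ.λ.0)
  [2] λ.λ.1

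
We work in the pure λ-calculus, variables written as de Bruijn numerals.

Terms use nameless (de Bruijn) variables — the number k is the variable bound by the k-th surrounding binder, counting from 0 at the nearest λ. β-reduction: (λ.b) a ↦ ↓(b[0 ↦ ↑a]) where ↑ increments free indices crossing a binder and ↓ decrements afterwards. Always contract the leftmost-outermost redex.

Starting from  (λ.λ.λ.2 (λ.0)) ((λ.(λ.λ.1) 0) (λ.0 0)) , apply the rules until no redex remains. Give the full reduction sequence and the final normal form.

Answer: normal form = λ.λ.λ.0 0  (in 4 steps)

Reduction:
  start: (λ.λ.λ.2 (λ.0)) ((λ.(λ.λ.1) 0) (λ.0 0))
  [1] λ.λ.(λ.(λ.λ.1) 0) (λ.0 0) (λ.0)
  [2] λ.λ.(λ.λ.1) (λ.0 0) (λ.0)
  [3] λ.λ.(λ.λ.0 0) (λ.0)
  [4] λ.λ.λ.0 0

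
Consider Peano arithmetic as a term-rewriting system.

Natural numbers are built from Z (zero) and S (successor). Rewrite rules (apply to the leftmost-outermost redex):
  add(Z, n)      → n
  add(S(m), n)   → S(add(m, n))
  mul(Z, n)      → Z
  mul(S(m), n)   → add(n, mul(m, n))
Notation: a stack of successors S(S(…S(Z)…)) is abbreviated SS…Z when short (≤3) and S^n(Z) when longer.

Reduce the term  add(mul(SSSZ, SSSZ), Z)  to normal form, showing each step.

Answer: normal form = S^9(Z)  (in 26 steps)

Working:
  start: add(mul(SSSZ, SSSZ), Z)
  step 1: add(add(SSSZ, mul(SSZ, SSSZ)), Z)
  step 2: add(S(add(SSZ, mul(SSZ, SSSZ))), Z)
  step 3: S(add(add(SSZ, mul(SSZ, SSSZ)), Z))
  step 4: S(add(S(add(SZ, mul(SSZ, SSSZ))), Z))
  step 5: S(S(add(add(SZ, mul(SSZ, SSSZ)), Z)))
  step 6: S(S(add(S(add(Z, mul(SSZ, SSSZ))), Z)))
  step 7: S(S(S(add(add(Z, mul(SSZ, SSSZ)), Z))))
  step 8: S(S(S(add(mul(SSZ, SSSZ), Z))))
  step 9: S(S(S(add(add(SSSZ, mul(SZ, SSSZ)), Z))))
  step 10: S(S(S(add(S(add(SSZ, mul(SZ, SSSZ))), Z))))
  step 11: S(S(S(S(add(add(SSZ, mul(SZ, SSSZ)), Z)))))
  step 12: S(S(S(S(add(S(add(SZ, mul(SZ, SSSZ))), Z)))))
  step 13: S(S(S(S(S(add(add(SZ, mul(SZ, SSSZ)), Z))))))
  step 14: S(S(S(S(S(add(S(add(Z, mul(SZ, SSSZ))), Z))))))
  step 15: S(S(S(S(S(S(add(add(Z, mul(SZ, SSSZ)), Z)))))))
  step 16: S(S(S(S(S(S(add(mul(SZ, SSSZ), Z)))))))
  step 17: S(S(S(S(S(S(add(add(SSSZ, mul(Z, SSSZ)), Z)))))))
  step 18: S(S(S(S(S(S(add(S(add(SSZ, mul(Z, SSSZ))), Z)))))))
  step 19: S(S(S(S(S(S(S(add(add(SSZ, mul(Z, SSSZ)), Z))))))))
  step 20: S(S(S(S(S(S(S(add(S(add(SZ, mul(Z, SSSZ))), Z))))))))
  step 21: S(S(S(S(S(S(S(S(add(add(SZ, mul(Z, SSSZ)), Z)))))))))
  step 22: S(S(S(S(S(S(S(S(add(S(add(Z, mul(Z, SSSZ))), Z)))))))))
  step 23: S(S(S(S(S(S(S(S(S(add(add(Z, mul(Z, SSSZ)), Z))))))))))
  step 24: S(S(S(S(S(S(S(S(S(add(mul(Z, SSSZ), Z))))))))))
  step 25: S(S(S(S(S(S(S(S(S(add(Z, Z))))))))))
  step 26: S^9(Z)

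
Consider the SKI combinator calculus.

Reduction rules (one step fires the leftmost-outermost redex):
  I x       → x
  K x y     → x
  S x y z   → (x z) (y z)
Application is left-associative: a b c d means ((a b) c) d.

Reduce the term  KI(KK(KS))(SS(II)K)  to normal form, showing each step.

Answer: normal form = SKK  (in 5 steps)

Derivation:
  start: KI(KK(KS))(SS(II)K)
  →1  I(SS(II)K)
  →2  SS(II)K
  →3  SK(IIK)
  →4  SK(IK)
  →5  SKK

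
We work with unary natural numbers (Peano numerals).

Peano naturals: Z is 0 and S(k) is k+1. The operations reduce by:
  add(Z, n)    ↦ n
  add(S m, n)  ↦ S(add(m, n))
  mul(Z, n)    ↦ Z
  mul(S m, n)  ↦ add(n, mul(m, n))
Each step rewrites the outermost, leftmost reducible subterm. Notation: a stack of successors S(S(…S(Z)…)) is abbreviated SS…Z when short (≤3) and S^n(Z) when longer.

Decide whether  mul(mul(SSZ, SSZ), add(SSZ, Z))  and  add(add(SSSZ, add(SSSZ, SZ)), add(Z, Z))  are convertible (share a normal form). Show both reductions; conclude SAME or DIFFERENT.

Answer: DIFFERENT — A ⇓ S^8(Z), B ⇓ S^7(Z)

Working:
Term A:
  start: mul(mul(SSZ, SSZ), add(SSZ, Z))
  [1] mul(add(SSZ, mul(SZ, SSZ)), add(SSZ, Z))
  [2] mul(S(add(SZ, mul(SZ, SSZ))), add(SSZ, Z))
  [3] add(add(SSZ, Z), mul(add(SZ, mul(SZ, SSZ)), add(SSZ, Z)))
  [4] add(S(add(SZ, Z)), mul(add(SZ, mul(SZ, SSZ)), add(SSZ, Z)))
  [5] S(add(add(SZ, Z), mul(add(SZ, mul(SZ, SSZ)), add(SSZ, Z))))
  [6] S(add(S(add(Z, Z)), mul(add(SZ, mul(SZ, SSZ)), add(SSZ, Z))))
  [7] S(S(add(add(Z, Z), mul(add(SZ, mul(SZ, SSZ)), add(SSZ, Z)))))
  [8] S(S(add(Z, mul(add(SZ, mul(SZ, SSZ)), add(SSZ, Z)))))
  [9] S(S(mul(add(SZ, mul(SZ, SSZ)), add(SSZ, Z))))
  [10] S(S(mul(S(add(Z, mul(SZ, SSZ))), add(SSZ, Z))))
  [11] S(S(add(add(SSZ, Z), mul(add(Z, mul(SZ, SSZ)), add(SSZ, Z)))))
  [12] S(S(add(S(add(SZ, Z)), mul(add(Z, mul(SZ, SSZ)), add(SSZ, Z)))))
  [13] S(S(S(add(add(SZ, Z), mul(add(Z, mul(SZ, SSZ)), add(SSZ, Z))))))
  [14] S(S(S(add(S(add(Z, Z)), mul(add(Z, mul(SZ, SSZ)), add(SSZ, Z))))))
  [15] S(S(S(S(add(add(Z, Z), mul(add(Z, mul(SZ, SSZ)), add(SSZ, Z)))))))
  [16] S(S(S(S(add(Z, mul(add(Z, mul(SZ, SSZ)), add(SSZ, Z)))))))
  [17] S(S(S(S(mul(add(Z, mul(SZ, SSZ)), add(SSZ, Z))))))
  [18] S(S(S(S(mul(mul(SZ, SSZ), add(SSZ, Z))))))
  [19] S(S(S(S(mul(add(SSZ, mul(Z, SSZ)), add(SSZ, Z))))))
  [20] S(S(S(S(mul(S(add(SZ, mul(Z, SSZ))), add(SSZ, Z))))))
  [21] S(S(S(S(add(add(SSZ, Z), mul(add(SZ, mul(Z, SSZ)), add(SSZ, Z)))))))
  [22] S(S(S(S(add(S(add(SZ, Z)), mul(add(SZ, mul(Z, SSZ)), add(SSZ, Z)))))))
  [23] S(S(S(S(S(add(add(SZ, Z), mul(add(SZ, mul(Z, SSZ)), add(SSZ, Z))))))))
  [24] S(S(S(S(S(add(S(add(Z, Z)), mul(add(SZ, mul(Z, SSZ)), add(SSZ, Z))))))))
  [25] S(S(S(S(S(S(add(add(Z, Z), mul(add(SZ, mul(Z, SSZ)), add(SSZ, Z)))))))))
  [26] S(S(S(S(S(S(add(Z, mul(add(SZ, mul(Z, SSZ)), add(SSZ, Z)))))))))
  [27] S(S(S(S(S(S(mul(add(SZ, mul(Z, SSZ)), add(SSZ, Z))))))))
  [28] S(S(S(S(S(S(mul(S(add(Z, mul(Z, SSZ))), add(SSZ, Z))))))))
  [29] S(S(S(S(S(S(add(add(SSZ, Z), mul(add(Z, mul(Z, SSZ)), add(SSZ, Z)))))))))
  [30] S(S(S(S(S(S(add(S(add(SZ, Z)), mul(add(Z, mul(Z, SSZ)), add(SSZ, Z)))))))))
  [31] S(S(S(S(S(S(S(add(add(SZ, Z), mul(add(Z, mul(Z, SSZ)), add(SSZ, Z))))))))))
  [32] S(S(S(S(S(S(S(add(S(add(Z, Z)), mul(add(Z, mul(Z, SSZ)), add(SSZ, Z))))))))))
  [33] S(S(S(S(S(S(S(S(add(add(Z, Z), mul(add(Z, mul(Z, SSZ)), add(SSZ, Z)))))))))))
  [34] S(S(S(S(S(S(S(S(add(Z, mul(add(Z, mul(Z, SSZ)), add(SSZ, Z)))))))))))
  [35] S(S(S(S(S(S(S(S(mul(add(Z, mul(Z, SSZ)), add(SSZ, Z))))))))))
  [36] S(S(S(S(S(S(S(S(mul(mul(Z, SSZ), add(SSZ, Z))))))))))
  [37] S(S(S(S(S(S(S(S(mul(Z, add(SSZ, Z))))))))))
  [38] S^8(Z)

Term B:
  start: add(add(SSSZ, add(SSSZ, SZ)), add(Z, Z))
  [1] add(S(add(SSZ, add(SSSZ, SZ))), add(Z, Z))
  [2] S(add(add(SSZ, add(SSSZ, SZ)), add(Z, Z)))
  [3] S(add(S(add(SZ, add(SSSZ, SZ))), add(Z, Z)))
  [4] S(S(add(add(SZ, add(SSSZ, SZ)), add(Z, Z))))
  [5] S(S(add(S(add(Z, add(SSSZ, SZ))), add(Z, Z))))
  [6] S(S(S(add(add(Z, add(SSSZ, SZ)), add(Z, Z)))))
  [7] S(S(S(add(add(SSSZ, SZ), add(Z, Z)))))
  [8] S(S(S(add(S(add(SSZ, SZ)), add(Z, Z)))))
  [9] S(S(S(S(add(add(SSZ, SZ), add(Z, Z))))))
  [10] S(S(S(S(add(S(add(SZ, SZ)), add(Z, Z))))))
  [11] S(S(S(S(S(add(add(SZ, SZ), add(Z, Z)))))))
  [12] S(S(S(S(S(add(S(add(Z, SZ)), add(Z, Z)))))))
  [13] S(S(S(S(S(S(add(add(Z, SZ), add(Z, Z))))))))
  [14] S(S(S(S(S(S(add(SZ, add(Z, Z))))))))
  [15] S(S(S(S(S(S(S(add(Z, add(Z, Z)))))))))
  [16] S(S(S(S(S(S(S(add(Z, Z))))))))
  [17] S^7(Z)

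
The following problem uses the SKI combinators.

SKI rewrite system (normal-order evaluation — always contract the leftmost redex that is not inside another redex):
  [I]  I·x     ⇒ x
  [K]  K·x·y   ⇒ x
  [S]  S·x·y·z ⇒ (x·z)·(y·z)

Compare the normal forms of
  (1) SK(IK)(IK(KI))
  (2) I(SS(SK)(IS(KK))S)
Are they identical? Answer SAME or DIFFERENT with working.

Term A:
  start: SK(IK)(IK(KI))
  step 1: K(IK(KI))(IK(IK(KI)))
  step 2: IK(KI)
  step 3: K(KI)

Term B:
  start: I(SS(SK)(IS(KK))S)
  step 1: SS(SK)(IS(KK))S
  step 2: S(IS(KK))(SK(IS(KK)))S
  step 3: IS(KK)S(SK(IS(KK))S)
  step 4: S(KK)S(SK(IS(KK))S)
  step 5: KK(SK(IS(KK))S)(S(SK(IS(KK))S))
  step 6: K(S(SK(IS(KK))S))
  step 7: K(S(KS(IS(KK)S)))
  step 8: K(SS)

Answer: DIFFERENT — A ⇓ K(KI), B ⇓ K(SS)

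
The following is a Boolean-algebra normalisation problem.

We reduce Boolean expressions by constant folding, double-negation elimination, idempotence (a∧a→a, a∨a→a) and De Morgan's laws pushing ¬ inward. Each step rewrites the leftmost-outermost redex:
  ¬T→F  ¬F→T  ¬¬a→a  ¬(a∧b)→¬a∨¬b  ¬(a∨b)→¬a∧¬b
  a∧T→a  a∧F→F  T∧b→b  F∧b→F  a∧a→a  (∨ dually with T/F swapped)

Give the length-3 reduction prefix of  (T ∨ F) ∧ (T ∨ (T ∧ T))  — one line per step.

Answer: after 3 steps: T

Derivation:
  start: (T ∨ F) ∧ (T ∨ (T ∧ T))
  step 1: T ∧ (T ∨ (T ∧ T))
  step 2: T ∨ (T ∧ T)
  step 3: T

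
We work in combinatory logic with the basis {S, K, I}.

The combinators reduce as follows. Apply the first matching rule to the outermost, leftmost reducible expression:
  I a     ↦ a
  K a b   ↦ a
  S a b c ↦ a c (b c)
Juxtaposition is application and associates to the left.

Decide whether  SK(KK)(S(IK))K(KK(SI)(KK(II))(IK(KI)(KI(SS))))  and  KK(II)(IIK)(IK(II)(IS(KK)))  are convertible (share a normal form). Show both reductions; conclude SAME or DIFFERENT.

Answer: SAME — A ⇓ K, B ⇓ K

Working:
Term A:
  start: SK(KK)(S(IK))K(KK(SI)(KK(II))(IK(KI)(KI(SS))))
  →1  K(S(IK))(KK(S(IK)))K(KK(SI)(KK(II))(IK(KI)(KI(SS))))
  →2  S(IK)K(KK(SI)(KK(II))(IK(KI)(KI(SS))))
  →3  IK(KK(SI)(KK(II))(IK(KI)(KI(SS))))(K(KK(SI)(KK(II))(IK(KI)(KI(SS)))))
  →4  K(KK(SI)(KK(II))(IK(KI)(KI(SS))))(K(KK(SI)(KK(II))(IK(KI)(KI(SS)))))
  →5  KK(SI)(KK(II))(IK(KI)(KI(SS)))
  →6  K(KK(II))(IK(KI)(KI(SS)))
  →7  KK(II)
  →8  K

Term B:
  start: KK(II)(IIK)(IK(II)(IS(KK)))
  →1  K(IIK)(IK(II)(IS(KK)))
  →2  IIK
  →3  IK
  →4  K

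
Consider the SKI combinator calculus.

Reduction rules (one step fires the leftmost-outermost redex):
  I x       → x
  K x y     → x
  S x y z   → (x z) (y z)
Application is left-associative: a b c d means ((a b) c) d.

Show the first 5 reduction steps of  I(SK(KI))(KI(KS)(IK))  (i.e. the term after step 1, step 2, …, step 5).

Answer: after 5 steps: IK

Derivation:
  start: I(SK(KI))(KI(KS)(IK))
  [1] SK(KI)(KI(KS)(IK))
  [2] K(KI(KS)(IK))(KI(KI(KS)(IK)))
  [3] KI(KS)(IK)
  [4] I(IK)
  [5] IK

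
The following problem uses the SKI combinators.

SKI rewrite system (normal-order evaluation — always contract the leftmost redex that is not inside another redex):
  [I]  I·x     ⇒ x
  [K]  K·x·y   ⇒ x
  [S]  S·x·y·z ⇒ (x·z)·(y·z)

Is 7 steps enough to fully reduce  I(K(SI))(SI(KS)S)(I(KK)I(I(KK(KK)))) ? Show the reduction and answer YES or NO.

Answer: YES — reaches normal form SI(KK) in 6 ≤ 7 steps

Working:
  start: I(K(SI))(SI(KS)S)(I(KK)I(I(KK(KK))))
  [1] K(SI)(SI(KS)S)(I(KK)I(I(KK(KK))))
  [2] SI(I(KK)I(I(KK(KK))))
  [3] SI(KKI(I(KK(KK))))
  [4] SI(K(I(KK(KK))))
  [5] SI(K(KK(KK)))
  [6] SI(KK)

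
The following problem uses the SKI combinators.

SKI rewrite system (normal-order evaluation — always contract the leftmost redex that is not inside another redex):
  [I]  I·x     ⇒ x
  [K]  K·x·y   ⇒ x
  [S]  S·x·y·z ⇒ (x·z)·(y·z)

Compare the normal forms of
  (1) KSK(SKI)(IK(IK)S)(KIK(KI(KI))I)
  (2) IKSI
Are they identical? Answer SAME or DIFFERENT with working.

Answer: DIFFERENT — A ⇓ KI, B ⇓ S

Working:
Term A:
  start: KSK(SKI)(IK(IK)S)(KIK(KI(KI))I)
  →1  S(SKI)(IK(IK)S)(KIK(KI(KI))I)
  →2  SKI(KIK(KI(KI))I)(IK(IK)S(KIK(KI(KI))I))
  →3  K(KIK(KI(KI))I)(I(KIK(KI(KI))I))(IK(IK)S(KIK(KI(KI))I))
  →4  KIK(KI(KI))I(IK(IK)S(KIK(KI(KI))I))
  →5  I(KI(KI))I(IK(IK)S(KIK(KI(KI))I))
  →6  KI(KI)I(IK(IK)S(KIK(KI(KI))I))
  →7  II(IK(IK)S(KIK(KI(KI))I))
  →8  I(IK(IK)S(KIK(KI(KI))I))
  →9  IK(IK)S(KIK(KI(KI))I)
  →10  K(IK)S(KIK(KI(KI))I)
  →11  IK(KIK(KI(KI))I)
  →12  K(KIK(KI(KI))I)
  →13  K(I(KI(KI))I)
  →14  K(KI(KI)I)
  →15  K(II)
  →16  KI

Term B:
  start: IKSI
  →1  KSI
  →2  S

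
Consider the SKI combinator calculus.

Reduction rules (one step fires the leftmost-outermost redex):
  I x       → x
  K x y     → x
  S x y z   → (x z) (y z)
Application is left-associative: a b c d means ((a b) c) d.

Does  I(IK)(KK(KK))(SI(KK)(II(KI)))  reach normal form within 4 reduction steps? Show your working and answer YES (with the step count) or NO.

Answer: YES — reaches normal form K in 4 ≤ 4 steps

Derivation:
  start: I(IK)(KK(KK))(SI(KK)(II(KI)))
  step 1: IK(KK(KK))(SI(KK)(II(KI)))
  step 2: K(KK(KK))(SI(KK)(II(KI)))
  step 3: KK(KK)
  step 4: K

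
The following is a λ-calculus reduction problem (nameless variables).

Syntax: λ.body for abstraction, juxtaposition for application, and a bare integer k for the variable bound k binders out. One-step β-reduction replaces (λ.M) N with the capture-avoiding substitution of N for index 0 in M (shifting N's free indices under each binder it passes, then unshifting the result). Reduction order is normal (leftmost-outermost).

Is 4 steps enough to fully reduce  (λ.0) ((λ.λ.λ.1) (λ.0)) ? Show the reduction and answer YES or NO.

Answer: YES — reaches normal form λ.λ.1 in 2 ≤ 4 steps

Reduction:
  start: (λ.0) ((λ.λ.λ.1) (λ.0))
  step 1: (λ.λ.λ.1) (λ.0)
  step 2: λ.λ.1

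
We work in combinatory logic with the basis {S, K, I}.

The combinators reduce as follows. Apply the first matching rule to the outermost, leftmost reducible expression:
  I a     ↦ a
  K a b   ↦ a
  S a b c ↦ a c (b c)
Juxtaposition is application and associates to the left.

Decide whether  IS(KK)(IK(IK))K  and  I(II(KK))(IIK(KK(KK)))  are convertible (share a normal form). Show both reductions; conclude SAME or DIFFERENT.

Term A:
  start: IS(KK)(IK(IK))K
  [1] S(KK)(IK(IK))K
  [2] KKK(IK(IK)K)
  [3] K(IK(IK)K)
  [4] K(K(IK)K)
  [5] K(IK)
  [6] KK

Term B:
  start: I(II(KK))(IIK(KK(KK)))
  [1] II(KK)(IIK(KK(KK)))
  [2] I(KK)(IIK(KK(KK)))
  [3] KK(IIK(KK(KK)))
  [4] K

Answer: DIFFERENT — A ⇓ KK, B ⇓ K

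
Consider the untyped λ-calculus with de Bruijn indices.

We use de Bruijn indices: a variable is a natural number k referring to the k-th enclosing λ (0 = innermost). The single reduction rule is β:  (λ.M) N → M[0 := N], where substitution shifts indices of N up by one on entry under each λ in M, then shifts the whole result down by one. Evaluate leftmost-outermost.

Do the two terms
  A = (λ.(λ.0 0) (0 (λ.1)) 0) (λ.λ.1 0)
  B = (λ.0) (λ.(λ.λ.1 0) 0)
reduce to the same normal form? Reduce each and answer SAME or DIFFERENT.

Answer: SAME — A ⇓ λ.λ.1 0, B ⇓ λ.λ.1 0

Derivation:
Term A:
  start: (λ.(λ.0 0) (0 (λ.1)) 0) (λ.λ.1 0)
  step 1: (λ.0 0) ((λ.λ.1 0) (λ.λ.λ.1 0)) (λ.λ.1 0)
  step 2: (λ.λ.1 0) (λ.λ.λ.1 0) ((λ.λ.1 0) (λ.λ.λ.1 0)) (λ.λ.1 0)
  step 3: (λ.(λ.λ.λ.1 0) 0) ((λ.λ.1 0) (λ.λ.λ.1 0)) (λ.λ.1 0)
  step 4: (λ.λ.λ.1 0) ((λ.λ.1 0) (λ.λ.λ.1 0)) (λ.λ.1 0)
  step 5: (λ.λ.1 0) (λ.λ.1 0)
  step 6: λ.(λ.λ.1 0) 0
  step 7: λ.λ.1 0

Term B:
  start: (λ.0) (λ.(λ.λ.1 0) 0)
  step 1: λ.(λ.λ.1 0) 0
  step 2: λ.λ.1 0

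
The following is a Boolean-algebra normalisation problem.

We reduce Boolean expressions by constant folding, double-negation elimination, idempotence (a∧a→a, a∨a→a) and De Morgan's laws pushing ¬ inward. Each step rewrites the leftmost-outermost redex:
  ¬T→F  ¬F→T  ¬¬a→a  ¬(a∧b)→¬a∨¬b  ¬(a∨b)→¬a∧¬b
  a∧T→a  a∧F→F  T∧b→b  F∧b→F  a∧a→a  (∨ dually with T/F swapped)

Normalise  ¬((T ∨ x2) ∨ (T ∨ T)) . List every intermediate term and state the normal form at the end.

  start: ¬((T ∨ x2) ∨ (T ∨ T))
  →1  ¬(T ∨ x2) ∧ ¬(T ∨ T)
  →2  (¬T ∧ ¬x2) ∧ ¬(T ∨ T)
  →3  (F ∧ ¬x2) ∧ ¬(T ∨ T)
  →4  F ∧ ¬(T ∨ T)
  →5  F

Answer: normal form = F  (in 5 steps)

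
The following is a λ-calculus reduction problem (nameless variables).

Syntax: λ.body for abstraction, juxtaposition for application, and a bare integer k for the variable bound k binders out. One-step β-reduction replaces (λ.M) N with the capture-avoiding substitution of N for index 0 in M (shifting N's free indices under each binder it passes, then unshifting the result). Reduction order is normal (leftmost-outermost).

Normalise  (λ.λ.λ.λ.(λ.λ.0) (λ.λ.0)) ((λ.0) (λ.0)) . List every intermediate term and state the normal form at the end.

  start: (λ.λ.λ.λ.(λ.λ.0) (λ.λ.0)) ((λ.0) (λ.0))
  →1  λ.λ.λ.(λ.λ.0) (λ.λ.0)
  →2  λ.λ.λ.λ.0

Answer: normal form = λ.λ.λ.λ.0  (in 2 steps)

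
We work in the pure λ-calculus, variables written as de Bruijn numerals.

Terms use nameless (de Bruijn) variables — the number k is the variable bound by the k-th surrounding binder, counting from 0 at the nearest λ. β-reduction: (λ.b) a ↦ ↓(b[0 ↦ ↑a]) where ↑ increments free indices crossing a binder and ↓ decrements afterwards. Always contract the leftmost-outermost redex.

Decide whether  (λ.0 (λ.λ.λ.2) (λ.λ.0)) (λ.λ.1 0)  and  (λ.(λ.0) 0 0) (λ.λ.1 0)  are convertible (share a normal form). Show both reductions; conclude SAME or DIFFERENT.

Answer: DIFFERENT — A ⇓ λ.λ.λ.λ.0, B ⇓ λ.λ.1 0

Working:
Term A:
  start: (λ.0 (λ.λ.λ.2) (λ.λ.0)) (λ.λ.1 0)
  [1] (λ.λ.1 0) (λ.λ.λ.2) (λ.λ.0)
  [2] (λ.(λ.λ.λ.2) 0) (λ.λ.0)
  [3] (λ.λ.λ.2) (λ.λ.0)
  [4] λ.λ.λ.λ.0

Term B:
  start: (λ.(λ.0) 0 0) (λ.λ.1 0)
  [1] (λ.0) (λ.λ.1 0) (λ.λ.1 0)
  [2] (λ.λ.1 0) (λ.λ.1 0)
  [3] λ.(λ.λ.1 0) 0
  [4] λ.λ.1 0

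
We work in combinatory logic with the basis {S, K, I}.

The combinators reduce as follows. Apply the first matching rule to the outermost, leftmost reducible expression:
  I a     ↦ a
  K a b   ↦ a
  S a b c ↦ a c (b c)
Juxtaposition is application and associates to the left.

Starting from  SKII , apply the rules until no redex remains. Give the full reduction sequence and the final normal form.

Answer: normal form = I  (in 2 steps)

Working:
  start: SKII
  [1] KI(II)
  [2] I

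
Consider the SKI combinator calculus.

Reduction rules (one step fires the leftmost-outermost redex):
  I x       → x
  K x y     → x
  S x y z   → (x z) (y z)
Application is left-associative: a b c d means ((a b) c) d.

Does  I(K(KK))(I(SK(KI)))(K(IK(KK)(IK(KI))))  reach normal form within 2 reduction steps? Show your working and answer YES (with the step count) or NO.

Answer: NO — after 2 steps the term is KK(K(IK(KK)(IK(KI)))), not yet normal

Reduction:
  start: I(K(KK))(I(SK(KI)))(K(IK(KK)(IK(KI))))
  →1  K(KK)(I(SK(KI)))(K(IK(KK)(IK(KI))))
  →2  KK(K(IK(KK)(IK(KI))))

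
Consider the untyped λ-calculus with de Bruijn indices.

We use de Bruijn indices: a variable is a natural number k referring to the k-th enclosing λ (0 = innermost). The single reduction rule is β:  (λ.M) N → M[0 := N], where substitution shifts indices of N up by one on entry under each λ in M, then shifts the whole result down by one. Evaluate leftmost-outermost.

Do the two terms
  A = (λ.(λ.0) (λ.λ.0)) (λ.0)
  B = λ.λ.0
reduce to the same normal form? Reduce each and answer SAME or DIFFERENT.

Answer: SAME — A ⇓ λ.λ.0, B ⇓ λ.λ.0

Reduction:
Term A:
  start: (λ.(λ.0) (λ.λ.0)) (λ.0)
  →1  (λ.0) (λ.λ.0)
  →2  λ.λ.0

Term B:
  start: λ.λ.0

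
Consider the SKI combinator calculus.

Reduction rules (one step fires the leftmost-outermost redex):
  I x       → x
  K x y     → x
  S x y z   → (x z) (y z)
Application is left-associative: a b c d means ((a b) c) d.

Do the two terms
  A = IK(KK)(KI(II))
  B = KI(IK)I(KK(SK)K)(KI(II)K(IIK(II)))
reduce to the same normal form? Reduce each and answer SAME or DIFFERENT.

Term A:
  start: IK(KK)(KI(II))
  →1  K(KK)(KI(II))
  →2  KK

Term B:
  start: KI(IK)I(KK(SK)K)(KI(II)K(IIK(II)))
  →1  II(KK(SK)K)(KI(II)K(IIK(II)))
  →2  I(KK(SK)K)(KI(II)K(IIK(II)))
  →3  KK(SK)K(KI(II)K(IIK(II)))
  →4  KK(KI(II)K(IIK(II)))
  →5  K

Answer: DIFFERENT — A ⇓ KK, B ⇓ K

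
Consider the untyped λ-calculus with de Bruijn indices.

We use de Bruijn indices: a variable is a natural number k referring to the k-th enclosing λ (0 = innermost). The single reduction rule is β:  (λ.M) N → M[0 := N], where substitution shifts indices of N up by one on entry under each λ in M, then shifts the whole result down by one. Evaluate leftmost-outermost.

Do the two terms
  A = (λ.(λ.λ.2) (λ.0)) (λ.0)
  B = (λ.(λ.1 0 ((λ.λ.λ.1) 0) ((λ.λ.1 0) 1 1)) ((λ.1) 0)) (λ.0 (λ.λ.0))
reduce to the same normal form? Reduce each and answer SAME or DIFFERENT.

Term A:
  start: (λ.(λ.λ.2) (λ.0)) (λ.0)
  [1] (λ.λ.λ.0) (λ.0)
  [2] λ.λ.0

Term B:
  start: (λ.(λ.1 0 ((λ.λ.λ.1) 0) ((λ.λ.1 0) 1 1)) ((λ.1) 0)) (λ.0 (λ.λ.0))
  [1] (λ.(λ.0 (λ.λ.0)) 0 ((λ.λ.λ.1) 0) ((λ.λ.1 0) (λ.0 (λ.λ.0)) (λ.0 (λ.λ.0)))) ((λ.λ.0 (λ.λ.0)) (λ.0 (λ.λ.0)))
  [2] (λ.0 (λ.λ.0)) ((λ.λ.0 (λ.λ.0)) (λ.0 (λ.λ.0))) ((λ.λ.λ.1) ((λ.λ.0 (λ.λ.0)) (λ.0 (λ.λ.0)))) ((λ.λ.1 0) (λ.0 (λ.λ.0)) (λ.0 (λ.λ.0)))
  [3] (λ.λ.0 (λ.λ.0)) (λ.0 (λ.λ.0)) (λ.λ.0) ((λ.λ.λ.1) ((λ.λ.0 (λ.λ.0)) (λ.0 (λ.λ.0)))) ((λ.λ.1 0) (λ.0 (λ.λ.0)) (λ.0 (λ.λ.0)))
  [4] (λ.0 (λ.λ.0)) (λ.λ.0) ((λ.λ.λ.1) ((λ.λ.0 (λ.λ.0)) (λ.0 (λ.λ.0)))) ((λ.λ.1 0) (λ.0 (λ.λ.0)) (λ.0 (λ.λ.0)))
  [5] (λ.λ.0) (λ.λ.0) ((λ.λ.λ.1) ((λ.λ.0 (λ.λ.0)) (λ.0 (λ.λ.0)))) ((λ.λ.1 0) (λ.0 (λ.λ.0)) (λ.0 (λ.λ.0)))
  [6] (λ.0) ((λ.λ.λ.1) ((λ.λ.0 (λ.λ.0)) (λ.0 (λ.λ.0)))) ((λ.λ.1 0) (λ.0 (λ.λ.0)) (λ.0 (λ.λ.0)))
  [7] (λ.λ.λ.1) ((λ.λ.0 (λ.λ.0)) (λ.0 (λ.λ.0))) ((λ.λ.1 0) (λ.0 (λ.λ.0)) (λ.0 (λ.λ.0)))
  [8] (λ.λ.1) ((λ.λ.1 0) (λ.0 (λ.λ.0)) (λ.0 (λ.λ.0)))
  [9] λ.(λ.λ.1 0) (λ.0 (λ.λ.0)) (λ.0 (λ.λ.0))
  [10] λ.(λ.(λ.0 (λ.λ.0)) 0) (λ.0 (λ.λ.0))
  [11] λ.(λ.0 (λ.λ.0)) (λ.0 (λ.λ.0))
  [12] λ.(λ.0 (λ.λ.0)) (λ.λ.0)
  [13] λ.(λ.λ.0) (λ.λ.0)
  [14] λ.λ.0

Answer: SAME — A ⇓ λ.λ.0, B ⇓ λ.λ.0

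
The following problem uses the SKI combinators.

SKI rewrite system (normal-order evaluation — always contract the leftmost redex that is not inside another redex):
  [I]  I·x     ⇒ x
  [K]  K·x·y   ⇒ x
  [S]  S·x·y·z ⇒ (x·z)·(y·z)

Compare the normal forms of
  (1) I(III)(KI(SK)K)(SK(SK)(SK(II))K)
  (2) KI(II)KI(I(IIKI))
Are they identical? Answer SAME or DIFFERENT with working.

Term A:
  start: I(III)(KI(SK)K)(SK(SK)(SK(II))K)
  [1] III(KI(SK)K)(SK(SK)(SK(II))K)
  [2] II(KI(SK)K)(SK(SK)(SK(II))K)
  [3] I(KI(SK)K)(SK(SK)(SK(II))K)
  [4] KI(SK)K(SK(SK)(SK(II))K)
  [5] IK(SK(SK)(SK(II))K)
  [6] K(SK(SK)(SK(II))K)
  [7] K(K(SK(II))(SK(SK(II)))K)
  [8] K(SK(II)K)
  [9] K(KK(IIK))
  [10] KK

Term B:
  start: KI(II)KI(I(IIKI))
  [1] IKI(I(IIKI))
  [2] KI(I(IIKI))
  [3] I

Answer: DIFFERENT — A ⇓ KK, B ⇓ I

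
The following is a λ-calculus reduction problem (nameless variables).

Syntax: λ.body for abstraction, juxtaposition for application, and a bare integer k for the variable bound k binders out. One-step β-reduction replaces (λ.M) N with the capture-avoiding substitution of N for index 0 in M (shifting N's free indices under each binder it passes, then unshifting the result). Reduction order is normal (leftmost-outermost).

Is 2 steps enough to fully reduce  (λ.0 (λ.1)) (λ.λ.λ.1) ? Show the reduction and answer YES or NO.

  start: (λ.0 (λ.1)) (λ.λ.λ.1)
  →1  (λ.λ.λ.1) (λ.λ.λ.λ.1)
  →2  λ.λ.1

Answer: YES — reaches normal form λ.λ.1 in 2 ≤ 2 steps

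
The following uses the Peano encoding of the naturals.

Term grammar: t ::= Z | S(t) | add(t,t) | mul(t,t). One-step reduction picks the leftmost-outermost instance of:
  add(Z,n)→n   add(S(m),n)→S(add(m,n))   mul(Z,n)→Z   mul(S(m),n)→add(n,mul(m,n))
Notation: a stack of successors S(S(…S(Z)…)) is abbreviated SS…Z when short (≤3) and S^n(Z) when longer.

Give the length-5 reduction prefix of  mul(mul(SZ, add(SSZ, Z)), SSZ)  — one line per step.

Answer: after 5 steps: S(add(SZ, mul(add(add(SZ, Z), mul(Z, add(SSZ, Z))), SSZ)))

Derivation:
  start: mul(mul(SZ, add(SSZ, Z)), SSZ)
  →1  mul(add(add(SSZ, Z), mul(Z, add(SSZ, Z))), SSZ)
  →2  mul(add(S(add(SZ, Z)), mul(Z, add(SSZ, Z))), SSZ)
  →3  mul(S(add(add(SZ, Z), mul(Z, add(SSZ, Z)))), SSZ)
  →4  add(SSZ, mul(add(add(SZ, Z), mul(Z, add(SSZ, Z))), SSZ))
  →5  S(add(SZ, mul(add(add(SZ, Z), mul(Z, add(SSZ, Z))), SSZ)))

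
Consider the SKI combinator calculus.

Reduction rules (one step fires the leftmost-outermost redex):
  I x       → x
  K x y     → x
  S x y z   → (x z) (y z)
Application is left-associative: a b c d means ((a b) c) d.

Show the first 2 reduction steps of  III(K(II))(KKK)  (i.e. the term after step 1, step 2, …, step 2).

  start: III(K(II))(KKK)
  step 1: II(K(II))(KKK)
  step 2: I(K(II))(KKK)

Answer: after 2 steps: I(K(II))(KKK)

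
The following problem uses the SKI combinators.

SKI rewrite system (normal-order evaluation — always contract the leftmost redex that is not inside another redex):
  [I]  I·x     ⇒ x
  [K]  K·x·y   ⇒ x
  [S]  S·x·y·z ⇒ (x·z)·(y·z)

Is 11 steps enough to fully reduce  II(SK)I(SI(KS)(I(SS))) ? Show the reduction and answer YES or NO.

  start: II(SK)I(SI(KS)(I(SS)))
  [1] I(SK)I(SI(KS)(I(SS)))
  [2] SKI(SI(KS)(I(SS)))
  [3] K(SI(KS)(I(SS)))(I(SI(KS)(I(SS))))
  [4] SI(KS)(I(SS))
  [5] I(I(SS))(KS(I(SS)))
  [6] I(SS)(KS(I(SS)))
  [7] SS(KS(I(SS)))
  [8] SSS

Answer: YES — reaches normal form SSS in 8 ≤ 11 steps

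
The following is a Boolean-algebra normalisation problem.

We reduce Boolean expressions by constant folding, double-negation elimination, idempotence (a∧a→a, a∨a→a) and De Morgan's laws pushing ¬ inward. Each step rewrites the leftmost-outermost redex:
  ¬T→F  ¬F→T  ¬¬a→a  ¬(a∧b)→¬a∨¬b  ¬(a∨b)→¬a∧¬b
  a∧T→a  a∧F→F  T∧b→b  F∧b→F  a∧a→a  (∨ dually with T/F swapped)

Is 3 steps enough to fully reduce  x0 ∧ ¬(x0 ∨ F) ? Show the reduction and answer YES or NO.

  start: x0 ∧ ¬(x0 ∨ F)
  →1  x0 ∧ (¬x0 ∧ ¬F)
  →2  x0 ∧ (¬x0 ∧ T)
  →3  x0 ∧ ¬x0

Answer: YES — reaches normal form x0 ∧ ¬x0 in 3 ≤ 3 steps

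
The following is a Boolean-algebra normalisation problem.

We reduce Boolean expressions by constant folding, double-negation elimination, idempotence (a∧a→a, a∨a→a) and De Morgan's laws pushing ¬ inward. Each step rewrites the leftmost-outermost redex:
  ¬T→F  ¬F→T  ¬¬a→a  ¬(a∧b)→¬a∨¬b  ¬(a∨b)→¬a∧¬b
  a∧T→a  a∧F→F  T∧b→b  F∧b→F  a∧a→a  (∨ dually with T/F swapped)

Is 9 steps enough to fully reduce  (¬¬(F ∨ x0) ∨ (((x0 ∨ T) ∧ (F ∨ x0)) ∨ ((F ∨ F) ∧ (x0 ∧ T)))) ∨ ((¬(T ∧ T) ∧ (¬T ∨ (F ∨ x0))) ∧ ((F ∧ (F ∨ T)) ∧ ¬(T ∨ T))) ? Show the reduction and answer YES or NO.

Answer: NO — after 9 steps the term is x0 ∨ ((¬(T ∧ T) ∧ (¬T ∨ (F ∨ x0))) ∧ ((F ∧ (F ∨ T)) ∧ ¬(T ∨ T))), not yet normal

Reduction:
  start: (¬¬(F ∨ x0) ∨ (((x0 ∨ T) ∧ (F ∨ x0)) ∨ ((F ∨ F) ∧ (x0 ∧ T)))) ∨ ((¬(T ∧ T) ∧ (¬T ∨ (F ∨ x0))) ∧ ((F ∧ (F ∨ T)) ∧ ¬(T ∨ T)))
  →1  ((F ∨ x0) ∨ (((x0 ∨ T) ∧ (F ∨ x0)) ∨ ((F ∨ F) ∧ (x0 ∧ T)))) ∨ ((¬(T ∧ T) ∧ (¬T ∨ (F ∨ x0))) ∧ ((F ∧ (F ∨ T)) ∧ ¬(T ∨ T)))
  →2  (x0 ∨ (((x0 ∨ T) ∧ (F ∨ x0)) ∨ ((F ∨ F) ∧ (x0 ∧ T)))) ∨ ((¬(T ∧ T) ∧ (¬T ∨ (F ∨ x0))) ∧ ((F ∧ (F ∨ T)) ∧ ¬(T ∨ T)))
  →3  (x0 ∨ ((T ∧ (F ∨ x0)) ∨ ((F ∨ F) ∧ (x0 ∧ T)))) ∨ ((¬(T ∧ T) ∧ (¬T ∨ (F ∨ x0))) ∧ ((F ∧ (F ∨ T)) ∧ ¬(T ∨ T)))
  →4  (x0 ∨ ((F ∨ x0) ∨ ((F ∨ F) ∧ (x0 ∧ T)))) ∨ ((¬(T ∧ T) ∧ (¬T ∨ (F ∨ x0))) ∧ ((F ∧ (F ∨ T)) ∧ ¬(T ∨ T)))
  →5  (x0 ∨ (x0 ∨ ((F ∨ F) ∧ (x0 ∧ T)))) ∨ ((¬(T ∧ T) ∧ (¬T ∨ (F ∨ x0))) ∧ ((F ∧ (F ∨ T)) ∧ ¬(T ∨ T)))
  →6  (x0 ∨ (x0 ∨ (F ∧ (x0 ∧ T)))) ∨ ((¬(T ∧ T) ∧ (¬T ∨ (F ∨ x0))) ∧ ((F ∧ (F ∨ T)) ∧ ¬(T ∨ T)))
  →7  (x0 ∨ (x0 ∨ F)) ∨ ((¬(T ∧ T) ∧ (¬T ∨ (F ∨ x0))) ∧ ((F ∧ (F ∨ T)) ∧ ¬(T ∨ T)))
  →8  (x0 ∨ x0) ∨ ((¬(T ∧ T) ∧ (¬T ∨ (F ∨ x0))) ∧ ((F ∧ (F ∨ T)) ∧ ¬(T ∨ T)))
  →9  x0 ∨ ((¬(T ∧ T) ∧ (¬T ∨ (F ∨ x0))) ∧ ((F ∧ (F ∨ T)) ∧ ¬(T ∨ T)))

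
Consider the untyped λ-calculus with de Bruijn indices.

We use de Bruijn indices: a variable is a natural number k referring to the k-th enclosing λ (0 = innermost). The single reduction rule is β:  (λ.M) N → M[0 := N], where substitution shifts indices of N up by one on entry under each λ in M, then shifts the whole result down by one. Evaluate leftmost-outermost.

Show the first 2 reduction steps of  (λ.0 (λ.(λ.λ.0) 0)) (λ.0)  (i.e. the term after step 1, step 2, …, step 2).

  start: (λ.0 (λ.(λ.λ.0) 0)) (λ.0)
  →1  (λ.0) (λ.(λ.λ.0) 0)
  →2  λ.(λ.λ.0) 0

Answer: after 2 steps: λ.(λ.λ.0) 0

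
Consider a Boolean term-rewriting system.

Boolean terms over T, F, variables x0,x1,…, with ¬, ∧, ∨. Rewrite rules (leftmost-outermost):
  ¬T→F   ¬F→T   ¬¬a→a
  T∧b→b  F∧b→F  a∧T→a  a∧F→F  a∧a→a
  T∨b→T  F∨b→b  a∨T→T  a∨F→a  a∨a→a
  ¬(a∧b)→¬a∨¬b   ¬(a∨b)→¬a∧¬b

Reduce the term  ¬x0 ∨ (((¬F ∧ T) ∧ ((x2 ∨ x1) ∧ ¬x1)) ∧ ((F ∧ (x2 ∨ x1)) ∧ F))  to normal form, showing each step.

Answer: normal form = ¬x0  (in 6 steps)

Derivation:
  start: ¬x0 ∨ (((¬F ∧ T) ∧ ((x2 ∨ x1) ∧ ¬x1)) ∧ ((F ∧ (x2 ∨ x1)) ∧ F))
  →1  ¬x0 ∨ ((¬F ∧ ((x2 ∨ x1) ∧ ¬x1)) ∧ ((F ∧ (x2 ∨ x1)) ∧ F))
  →2  ¬x0 ∨ ((T ∧ ((x2 ∨ x1) ∧ ¬x1)) ∧ ((F ∧ (x2 ∨ x1)) ∧ F))
  →3  ¬x0 ∨ (((x2 ∨ x1) ∧ ¬x1) ∧ ((F ∧ (x2 ∨ x1)) ∧ F))
  →4  ¬x0 ∨ (((x2 ∨ x1) ∧ ¬x1) ∧ F)
  →5  ¬x0 ∨ F
  →6  ¬x0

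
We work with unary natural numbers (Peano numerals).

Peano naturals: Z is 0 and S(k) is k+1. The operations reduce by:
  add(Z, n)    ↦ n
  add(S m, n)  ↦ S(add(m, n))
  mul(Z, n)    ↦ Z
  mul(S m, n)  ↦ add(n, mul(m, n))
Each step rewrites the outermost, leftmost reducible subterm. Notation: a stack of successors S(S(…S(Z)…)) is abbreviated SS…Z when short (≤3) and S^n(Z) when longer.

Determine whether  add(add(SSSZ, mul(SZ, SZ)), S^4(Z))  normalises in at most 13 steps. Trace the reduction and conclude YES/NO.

Answer: YES — reaches normal form S^8(Z) in 13 ≤ 13 steps

Reduction:
  start: add(add(SSSZ, mul(SZ, SZ)), S^4(Z))
  step 1: add(S(add(SSZ, mul(SZ, SZ))), S^4(Z))
  step 2: S(add(add(SSZ, mul(SZ, SZ)), S^4(Z)))
  step 3: S(add(S(add(SZ, mul(SZ, SZ))), S^4(Z)))
  step 4: S(S(add(add(SZ, mul(SZ, SZ)), S^4(Z))))
  step 5: S(S(add(S(add(Z, mul(SZ, SZ))), S^4(Z))))
  step 6: S(S(S(add(add(Z, mul(SZ, SZ)), S^4(Z)))))
  step 7: S(S(S(add(mul(SZ, SZ), S^4(Z)))))
  step 8: S(S(S(add(add(SZ, mul(Z, SZ)), S^4(Z)))))
  step 9: S(S(S(add(S(add(Z, mul(Z, SZ))), S^4(Z)))))
  step 10: S(S(S(S(add(add(Z, mul(Z, SZ)), S^4(Z))))))
  step 11: S(S(S(S(add(mul(Z, SZ), S^4(Z))))))
  step 12: S(S(S(S(add(Z, S^4(Z))))))
  step 13: S^8(Z)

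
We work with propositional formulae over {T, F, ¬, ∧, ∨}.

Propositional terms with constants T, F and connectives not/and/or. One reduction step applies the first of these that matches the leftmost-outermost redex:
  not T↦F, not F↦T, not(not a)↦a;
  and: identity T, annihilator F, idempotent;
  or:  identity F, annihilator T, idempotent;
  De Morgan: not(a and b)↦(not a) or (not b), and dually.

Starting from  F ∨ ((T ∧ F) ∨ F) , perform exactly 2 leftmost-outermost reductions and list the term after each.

  start: F ∨ ((T ∧ F) ∨ F)
  →1  (T ∧ F) ∨ F
  →2  T ∧ F

Answer: after 2 steps: T ∧ F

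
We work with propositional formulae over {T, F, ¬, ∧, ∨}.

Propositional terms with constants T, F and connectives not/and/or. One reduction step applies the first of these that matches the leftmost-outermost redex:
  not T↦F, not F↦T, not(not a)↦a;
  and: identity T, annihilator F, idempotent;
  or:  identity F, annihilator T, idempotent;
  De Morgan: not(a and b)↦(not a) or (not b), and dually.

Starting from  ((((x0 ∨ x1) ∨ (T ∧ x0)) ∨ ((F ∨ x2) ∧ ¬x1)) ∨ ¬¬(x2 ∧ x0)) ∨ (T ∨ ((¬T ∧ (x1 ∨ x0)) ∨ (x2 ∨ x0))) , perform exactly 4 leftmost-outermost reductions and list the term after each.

Answer: after 4 steps: ((((x0 ∨ x1) ∨ x0) ∨ (x2 ∧ ¬x1)) ∨ (x2 ∧ x0)) ∨ T

Reduction:
  start: ((((x0 ∨ x1) ∨ (T ∧ x0)) ∨ ((F ∨ x2) ∧ ¬x1)) ∨ ¬¬(x2 ∧ x0)) ∨ (T ∨ ((¬T ∧ (x1 ∨ x0)) ∨ (x2 ∨ x0)))
  →1  ((((x0 ∨ x1) ∨ x0) ∨ ((F ∨ x2) ∧ ¬x1)) ∨ ¬¬(x2 ∧ x0)) ∨ (T ∨ ((¬T ∧ (x1 ∨ x0)) ∨ (x2 ∨ x0)))
  →2  ((((x0 ∨ x1) ∨ x0) ∨ (x2 ∧ ¬x1)) ∨ ¬¬(x2 ∧ x0)) ∨ (T ∨ ((¬T ∧ (x1 ∨ x0)) ∨ (x2 ∨ x0)))
  →3  ((((x0 ∨ x1) ∨ x0) ∨ (x2 ∧ ¬x1)) ∨ (x2 ∧ x0)) ∨ (T ∨ ((¬T ∧ (x1 ∨ x0)) ∨ (x2 ∨ x0)))
  →4  ((((x0 ∨ x1) ∨ x0) ∨ (x2 ∧ ¬x1)) ∨ (x2 ∧ x0)) ∨ T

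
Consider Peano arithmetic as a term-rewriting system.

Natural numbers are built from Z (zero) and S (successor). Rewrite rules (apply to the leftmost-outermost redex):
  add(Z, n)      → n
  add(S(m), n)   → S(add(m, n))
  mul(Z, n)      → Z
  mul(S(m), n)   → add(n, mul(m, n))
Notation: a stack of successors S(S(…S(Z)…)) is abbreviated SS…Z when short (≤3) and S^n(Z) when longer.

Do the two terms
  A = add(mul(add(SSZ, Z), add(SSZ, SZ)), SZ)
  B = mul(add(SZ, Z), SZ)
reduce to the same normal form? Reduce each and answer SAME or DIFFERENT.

Answer: DIFFERENT — A ⇓ S^7(Z), B ⇓ SZ

Derivation:
Term A:
  start: add(mul(add(SSZ, Z), add(SSZ, SZ)), SZ)
  [1] add(mul(S(add(SZ, Z)), add(SSZ, SZ)), SZ)
  [2] add(add(add(SSZ, SZ), mul(add(SZ, Z), add(SSZ, SZ))), SZ)
  [3] add(add(S(add(SZ, SZ)), mul(add(SZ, Z), add(SSZ, SZ))), SZ)
  [4] add(S(add(add(SZ, SZ), mul(add(SZ, Z), add(SSZ, SZ)))), SZ)
  [5] S(add(add(add(SZ, SZ), mul(add(SZ, Z), add(SSZ, SZ))), SZ))
  [6] S(add(add(S(add(Z, SZ)), mul(add(SZ, Z), add(SSZ, SZ))), SZ))
  [7] S(add(S(add(add(Z, SZ), mul(add(SZ, Z), add(SSZ, SZ)))), SZ))
  [8] S(S(add(add(add(Z, SZ), mul(add(SZ, Z), add(SSZ, SZ))), SZ)))
  [9] S(S(add(add(SZ, mul(add(SZ, Z), add(SSZ, SZ))), SZ)))
  [10] S(S(add(S(add(Z, mul(add(SZ, Z), add(SSZ, SZ)))), SZ)))
  [11] S(S(S(add(add(Z, mul(add(SZ, Z), add(SSZ, SZ))), SZ))))
  [12] S(S(S(add(mul(add(SZ, Z), add(SSZ, SZ)), SZ))))
  [13] S(S(S(add(mul(S(add(Z, Z)), add(SSZ, SZ)), SZ))))
  [14] S(S(S(add(add(add(SSZ, SZ), mul(add(Z, Z), add(SSZ, SZ))), SZ))))
  [15] S(S(S(add(add(S(add(SZ, SZ)), mul(add(Z, Z), add(SSZ, SZ))), SZ))))
  [16] S(S(S(add(S(add(add(SZ, SZ), mul(add(Z, Z), add(SSZ, SZ)))), SZ))))
  [17] S(S(S(S(add(add(add(SZ, SZ), mul(add(Z, Z), add(SSZ, SZ))), SZ)))))
  [18] S(S(S(S(add(add(S(add(Z, SZ)), mul(add(Z, Z), add(SSZ, SZ))), SZ)))))
  [19] S(S(S(S(add(S(add(add(Z, SZ), mul(add(Z, Z), add(SSZ, SZ)))), SZ)))))
  [20] S(S(S(S(S(add(add(add(Z, SZ), mul(add(Z, Z), add(SSZ, SZ))), SZ))))))
  [21] S(S(S(S(S(add(add(SZ, mul(add(Z, Z), add(SSZ, SZ))), SZ))))))
  [22] S(S(S(S(S(add(S(add(Z, mul(add(Z, Z), add(SSZ, SZ)))), SZ))))))
  [23] S(S(S(S(S(S(add(add(Z, mul(add(Z, Z), add(SSZ, SZ))), SZ)))))))
  [24] S(S(S(S(S(S(add(mul(add(Z, Z), add(SSZ, SZ)), SZ)))))))
  [25] S(S(S(S(S(S(add(mul(Z, add(SSZ, SZ)), SZ)))))))
  [26] S(S(S(S(S(S(add(Z, SZ)))))))
  [27] S^7(Z)

Term B:
  start: mul(add(SZ, Z), SZ)
  [1] mul(S(add(Z, Z)), SZ)
  [2] add(SZ, mul(add(Z, Z), SZ))
  [3] S(add(Z, mul(add(Z, Z), SZ)))
  [4] S(mul(add(Z, Z), SZ))
  [5] S(mul(Z, SZ))
  [6] SZ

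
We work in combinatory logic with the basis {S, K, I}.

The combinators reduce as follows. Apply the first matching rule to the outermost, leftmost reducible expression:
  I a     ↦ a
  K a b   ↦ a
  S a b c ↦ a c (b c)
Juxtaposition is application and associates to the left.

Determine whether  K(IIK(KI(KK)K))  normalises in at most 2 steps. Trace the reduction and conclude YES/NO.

Answer: NO — after 2 steps the term is K(K(KI(KK)K)), not yet normal

Derivation:
  start: K(IIK(KI(KK)K))
  step 1: K(IK(KI(KK)K))
  step 2: K(K(KI(KK)K))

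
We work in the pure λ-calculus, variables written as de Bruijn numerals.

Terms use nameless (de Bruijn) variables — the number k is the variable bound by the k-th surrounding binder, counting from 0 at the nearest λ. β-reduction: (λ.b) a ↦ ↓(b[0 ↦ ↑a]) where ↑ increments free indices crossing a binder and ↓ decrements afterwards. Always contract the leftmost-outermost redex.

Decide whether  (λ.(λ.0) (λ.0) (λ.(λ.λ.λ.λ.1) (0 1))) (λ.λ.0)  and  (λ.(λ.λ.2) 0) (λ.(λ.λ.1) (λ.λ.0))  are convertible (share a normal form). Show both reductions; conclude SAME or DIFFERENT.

Term A:
  start: (λ.(λ.0) (λ.0) (λ.(λ.λ.λ.λ.1) (0 1))) (λ.λ.0)
  [1] (λ.0) (λ.0) (λ.(λ.λ.λ.λ.1) (0 (λ.λ.0)))
  [2] (λ.0) (λ.(λ.λ.λ.λ.1) (0 (λ.λ.0)))
  [3] λ.(λ.λ.λ.λ.1) (0 (λ.λ.0))
  [4] λ.λ.λ.λ.1

Term B:
  start: (λ.(λ.λ.2) 0) (λ.(λ.λ.1) (λ.λ.0))
  [1] (λ.λ.λ.(λ.λ.1) (λ.λ.0)) (λ.(λ.λ.1) (λ.λ.0))
  [2] λ.λ.(λ.λ.1) (λ.λ.0)
  [3] λ.λ.λ.λ.λ.0

Answer: DIFFERENT — A ⇓ λ.λ.λ.λ.1, B ⇓ λ.λ.λ.λ.λ.0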